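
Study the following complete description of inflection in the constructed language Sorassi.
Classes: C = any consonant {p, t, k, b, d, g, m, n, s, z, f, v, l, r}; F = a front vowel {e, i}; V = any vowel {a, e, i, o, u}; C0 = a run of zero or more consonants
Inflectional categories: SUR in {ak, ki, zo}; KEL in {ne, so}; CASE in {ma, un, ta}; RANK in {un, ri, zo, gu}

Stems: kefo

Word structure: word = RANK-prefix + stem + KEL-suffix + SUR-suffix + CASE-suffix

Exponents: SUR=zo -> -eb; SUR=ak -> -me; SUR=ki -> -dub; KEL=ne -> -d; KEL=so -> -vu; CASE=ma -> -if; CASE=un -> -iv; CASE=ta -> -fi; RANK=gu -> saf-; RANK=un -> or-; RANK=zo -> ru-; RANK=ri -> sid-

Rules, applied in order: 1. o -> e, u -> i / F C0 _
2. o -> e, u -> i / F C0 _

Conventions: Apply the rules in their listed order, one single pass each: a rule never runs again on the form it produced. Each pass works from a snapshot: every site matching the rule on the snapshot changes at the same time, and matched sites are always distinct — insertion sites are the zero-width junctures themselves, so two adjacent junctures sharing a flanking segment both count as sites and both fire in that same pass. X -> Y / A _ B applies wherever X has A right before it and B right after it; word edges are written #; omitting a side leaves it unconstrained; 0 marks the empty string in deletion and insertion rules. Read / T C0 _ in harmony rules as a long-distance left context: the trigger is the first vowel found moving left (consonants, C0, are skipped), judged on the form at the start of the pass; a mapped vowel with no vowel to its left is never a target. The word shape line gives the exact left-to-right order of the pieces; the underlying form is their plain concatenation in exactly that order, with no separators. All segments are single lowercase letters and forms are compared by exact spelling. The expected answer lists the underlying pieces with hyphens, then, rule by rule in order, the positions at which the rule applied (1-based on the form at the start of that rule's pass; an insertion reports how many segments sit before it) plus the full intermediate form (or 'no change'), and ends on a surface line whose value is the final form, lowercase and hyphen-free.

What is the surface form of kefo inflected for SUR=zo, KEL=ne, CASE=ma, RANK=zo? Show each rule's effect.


underlying: ru-kefo-d-eb-if
1. o -> e, u -> i / F C0 _: fires at position(s) 6: rukefedebif
2. o -> e, u -> i / F C0 _: no change
surface: rukefedebif


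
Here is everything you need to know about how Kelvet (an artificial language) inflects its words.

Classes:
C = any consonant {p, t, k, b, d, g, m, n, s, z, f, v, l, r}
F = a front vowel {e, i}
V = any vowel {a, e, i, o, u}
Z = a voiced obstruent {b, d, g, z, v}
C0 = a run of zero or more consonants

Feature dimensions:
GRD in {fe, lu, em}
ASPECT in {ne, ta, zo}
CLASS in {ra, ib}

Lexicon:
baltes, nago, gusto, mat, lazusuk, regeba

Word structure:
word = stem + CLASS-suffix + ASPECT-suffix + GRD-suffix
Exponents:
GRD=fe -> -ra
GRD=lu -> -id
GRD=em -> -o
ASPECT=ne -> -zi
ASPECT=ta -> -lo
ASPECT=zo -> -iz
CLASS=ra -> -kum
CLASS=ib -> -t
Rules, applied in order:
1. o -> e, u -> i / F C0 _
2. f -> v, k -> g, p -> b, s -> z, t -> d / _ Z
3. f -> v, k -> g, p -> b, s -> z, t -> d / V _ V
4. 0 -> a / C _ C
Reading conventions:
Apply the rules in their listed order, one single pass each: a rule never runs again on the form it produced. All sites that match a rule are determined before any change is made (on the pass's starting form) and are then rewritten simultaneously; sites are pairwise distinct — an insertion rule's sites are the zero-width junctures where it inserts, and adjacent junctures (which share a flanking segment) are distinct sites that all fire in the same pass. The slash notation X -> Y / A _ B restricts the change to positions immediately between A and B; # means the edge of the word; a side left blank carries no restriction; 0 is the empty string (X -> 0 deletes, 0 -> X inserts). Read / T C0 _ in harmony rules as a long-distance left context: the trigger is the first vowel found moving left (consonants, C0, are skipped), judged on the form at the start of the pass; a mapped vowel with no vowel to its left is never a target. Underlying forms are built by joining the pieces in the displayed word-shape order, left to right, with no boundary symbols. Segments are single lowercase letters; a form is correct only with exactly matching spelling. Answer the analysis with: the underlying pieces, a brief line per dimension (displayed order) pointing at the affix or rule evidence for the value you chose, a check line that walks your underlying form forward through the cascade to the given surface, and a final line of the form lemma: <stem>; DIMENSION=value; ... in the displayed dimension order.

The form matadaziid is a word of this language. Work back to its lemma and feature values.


underlying: mat-t-zi-id
GRD=lu - signalled by the affix -id
ASPECT=ne - signalled by the affix -zi
CLASS=ib - signalled by the affix -t
check: mattziid -> mattziid -> matdziid -> matdziid -> matadaziid
lemma: mat; GRD=lu; ASPECT=ne; CLASS=ib


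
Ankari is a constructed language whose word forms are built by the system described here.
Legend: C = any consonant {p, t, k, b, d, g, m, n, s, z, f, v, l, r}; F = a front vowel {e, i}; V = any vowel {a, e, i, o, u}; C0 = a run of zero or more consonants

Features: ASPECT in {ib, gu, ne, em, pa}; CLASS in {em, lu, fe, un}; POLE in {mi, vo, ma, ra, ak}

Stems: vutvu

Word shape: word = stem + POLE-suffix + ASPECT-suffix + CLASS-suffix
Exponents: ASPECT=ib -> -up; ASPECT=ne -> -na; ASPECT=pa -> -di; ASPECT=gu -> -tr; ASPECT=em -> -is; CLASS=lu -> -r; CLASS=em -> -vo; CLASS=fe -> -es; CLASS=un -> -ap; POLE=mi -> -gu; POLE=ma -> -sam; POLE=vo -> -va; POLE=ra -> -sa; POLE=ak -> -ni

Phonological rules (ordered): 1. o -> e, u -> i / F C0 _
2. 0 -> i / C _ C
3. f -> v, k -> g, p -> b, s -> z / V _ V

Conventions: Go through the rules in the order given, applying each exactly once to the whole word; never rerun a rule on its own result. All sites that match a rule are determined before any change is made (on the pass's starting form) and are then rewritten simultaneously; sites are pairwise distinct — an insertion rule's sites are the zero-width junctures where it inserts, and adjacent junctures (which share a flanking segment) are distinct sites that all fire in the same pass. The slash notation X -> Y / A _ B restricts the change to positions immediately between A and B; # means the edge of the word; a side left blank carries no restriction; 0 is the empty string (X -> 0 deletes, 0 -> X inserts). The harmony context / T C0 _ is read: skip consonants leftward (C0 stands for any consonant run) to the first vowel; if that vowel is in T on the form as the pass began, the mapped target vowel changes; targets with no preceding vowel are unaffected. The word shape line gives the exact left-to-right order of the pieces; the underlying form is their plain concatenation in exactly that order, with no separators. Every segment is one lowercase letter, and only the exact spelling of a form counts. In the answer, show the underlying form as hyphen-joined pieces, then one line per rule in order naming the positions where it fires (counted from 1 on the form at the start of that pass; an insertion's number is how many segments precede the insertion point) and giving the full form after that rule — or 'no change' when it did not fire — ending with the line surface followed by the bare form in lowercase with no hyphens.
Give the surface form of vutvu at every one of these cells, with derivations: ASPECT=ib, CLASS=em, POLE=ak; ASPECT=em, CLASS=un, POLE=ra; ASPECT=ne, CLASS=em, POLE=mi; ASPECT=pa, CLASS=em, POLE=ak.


cell ASPECT=ib, CLASS=em, POLE=ak:
underlying: vutvu-ni-up-vo
1. o -> e, u -> i / F C0 _: fires at position(s) 8: vutvuniipvo
2. 0 -> i / C _ C: inserts after position(s) 3, 9: vutivuniipivo
3. f -> v, k -> g, p -> b, s -> z / V _ V: fires at position(s) 10: vutivuniibivo
surface: vutivuniibivo

cell ASPECT=em, CLASS=un, POLE=ra:
underlying: vutvu-sa-is-ap
1. o -> e, u -> i / F C0 _: no change
2. 0 -> i / C _ C: inserts after position(s) 3: vutivusaisap
3. f -> v, k -> g, p -> b, s -> z / V _ V: fires at position(s) 7, 10: vutivuzaizap
surface: vutivuzaizap

cell ASPECT=ne, CLASS=em, POLE=mi:
underlying: vutvu-gu-na-vo
1. o -> e, u -> i / F C0 _: no change
2. 0 -> i / C _ C: inserts after position(s) 3: vutivugunavo
3. f -> v, k -> g, p -> b, s -> z / V _ V: no change
surface: vutivugunavo

cell ASPECT=pa, CLASS=em, POLE=ak:
underlying: vutvu-ni-di-vo
1. o -> e, u -> i / F C0 _: fires at position(s) 11: vutvunidive
2. 0 -> i / C _ C: inserts after position(s) 3: vutivunidive
3. f -> v, k -> g, p -> b, s -> z / V _ V: no change
surface: vutivunidive


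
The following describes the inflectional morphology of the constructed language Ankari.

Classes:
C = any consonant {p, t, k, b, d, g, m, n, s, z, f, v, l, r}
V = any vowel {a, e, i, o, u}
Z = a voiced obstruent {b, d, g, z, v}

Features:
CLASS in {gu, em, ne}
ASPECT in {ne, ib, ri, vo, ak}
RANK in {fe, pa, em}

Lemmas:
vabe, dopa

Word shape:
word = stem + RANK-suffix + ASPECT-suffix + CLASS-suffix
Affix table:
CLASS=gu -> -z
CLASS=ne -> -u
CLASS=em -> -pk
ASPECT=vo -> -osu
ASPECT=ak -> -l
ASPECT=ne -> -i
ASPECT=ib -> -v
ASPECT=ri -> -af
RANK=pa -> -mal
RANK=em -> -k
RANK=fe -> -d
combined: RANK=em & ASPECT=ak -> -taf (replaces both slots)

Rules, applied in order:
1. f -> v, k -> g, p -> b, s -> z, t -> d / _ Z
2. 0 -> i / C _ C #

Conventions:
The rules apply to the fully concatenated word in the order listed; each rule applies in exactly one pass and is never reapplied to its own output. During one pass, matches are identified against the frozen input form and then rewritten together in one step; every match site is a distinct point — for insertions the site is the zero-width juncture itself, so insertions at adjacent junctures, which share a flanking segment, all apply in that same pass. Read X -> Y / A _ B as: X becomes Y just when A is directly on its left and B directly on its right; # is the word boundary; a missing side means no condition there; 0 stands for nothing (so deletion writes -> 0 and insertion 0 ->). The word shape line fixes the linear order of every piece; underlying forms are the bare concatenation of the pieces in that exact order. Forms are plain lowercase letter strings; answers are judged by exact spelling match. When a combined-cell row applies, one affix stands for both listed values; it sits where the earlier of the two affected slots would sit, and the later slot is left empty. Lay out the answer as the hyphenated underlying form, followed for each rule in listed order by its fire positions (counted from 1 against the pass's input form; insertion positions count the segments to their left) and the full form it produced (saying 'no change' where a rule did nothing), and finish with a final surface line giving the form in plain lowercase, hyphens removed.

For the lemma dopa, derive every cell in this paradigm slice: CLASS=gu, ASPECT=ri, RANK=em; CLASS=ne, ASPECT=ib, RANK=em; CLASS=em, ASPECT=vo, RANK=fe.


cell CLASS=gu, ASPECT=ri, RANK=em:
underlying: dopa-k-af-z
1. f -> v, k -> g, p -> b, s -> z, t -> d / _ Z: fires at position(s) 7: dopakavz
2. 0 -> i / C _ C #: inserts after position(s) 7: dopakaviz
surface: dopakaviz

cell CLASS=ne, ASPECT=ib, RANK=em:
underlying: dopa-k-v-u
1. f -> v, k -> g, p -> b, s -> z, t -> d / _ Z: fires at position(s) 5: dopagvu
2. 0 -> i / C _ C #: no change
surface: dopagvu

cell CLASS=em, ASPECT=vo, RANK=fe:
underlying: dopa-d-osu-pk
1. f -> v, k -> g, p -> b, s -> z, t -> d / _ Z: no change
2. 0 -> i / C _ C #: inserts after position(s) 9: dopadosupik
surface: dopadosupik


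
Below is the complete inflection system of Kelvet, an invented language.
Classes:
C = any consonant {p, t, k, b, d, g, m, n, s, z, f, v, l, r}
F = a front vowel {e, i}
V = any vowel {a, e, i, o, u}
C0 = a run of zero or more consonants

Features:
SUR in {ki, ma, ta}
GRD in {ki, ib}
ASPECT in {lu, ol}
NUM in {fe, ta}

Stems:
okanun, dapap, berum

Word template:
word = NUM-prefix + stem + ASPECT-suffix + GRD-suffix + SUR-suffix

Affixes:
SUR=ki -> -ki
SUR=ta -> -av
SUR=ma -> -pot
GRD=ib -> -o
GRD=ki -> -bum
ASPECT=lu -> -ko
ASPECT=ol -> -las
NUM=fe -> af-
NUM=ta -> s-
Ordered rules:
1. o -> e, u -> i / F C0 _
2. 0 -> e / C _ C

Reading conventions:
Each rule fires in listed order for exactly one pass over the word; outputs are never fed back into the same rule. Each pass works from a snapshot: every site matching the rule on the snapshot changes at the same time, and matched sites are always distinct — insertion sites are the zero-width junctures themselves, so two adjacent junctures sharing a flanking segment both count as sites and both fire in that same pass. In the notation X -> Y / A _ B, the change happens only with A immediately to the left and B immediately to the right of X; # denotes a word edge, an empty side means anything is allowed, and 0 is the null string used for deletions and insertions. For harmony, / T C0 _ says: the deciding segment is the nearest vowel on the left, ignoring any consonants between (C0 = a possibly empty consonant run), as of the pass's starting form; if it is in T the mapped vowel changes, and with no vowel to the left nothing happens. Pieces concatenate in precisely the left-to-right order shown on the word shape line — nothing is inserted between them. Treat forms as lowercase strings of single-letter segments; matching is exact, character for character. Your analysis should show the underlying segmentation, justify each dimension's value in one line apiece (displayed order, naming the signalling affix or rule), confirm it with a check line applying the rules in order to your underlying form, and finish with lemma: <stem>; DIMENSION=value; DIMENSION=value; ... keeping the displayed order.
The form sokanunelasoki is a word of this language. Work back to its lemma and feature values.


underlying: s-okanun-las-o-ki
SUR=ki - signalled by the affix -ki
GRD=ib - signalled by the affix -o
ASPECT=ol - signalled by the affix -las
NUM=ta - signalled by the affix s-
check: sokanunlasoki -> sokanunlasoki -> sokanunelasoki
lemma: okanun; SUR=ki; GRD=ib; ASPECT=ol; NUM=ta


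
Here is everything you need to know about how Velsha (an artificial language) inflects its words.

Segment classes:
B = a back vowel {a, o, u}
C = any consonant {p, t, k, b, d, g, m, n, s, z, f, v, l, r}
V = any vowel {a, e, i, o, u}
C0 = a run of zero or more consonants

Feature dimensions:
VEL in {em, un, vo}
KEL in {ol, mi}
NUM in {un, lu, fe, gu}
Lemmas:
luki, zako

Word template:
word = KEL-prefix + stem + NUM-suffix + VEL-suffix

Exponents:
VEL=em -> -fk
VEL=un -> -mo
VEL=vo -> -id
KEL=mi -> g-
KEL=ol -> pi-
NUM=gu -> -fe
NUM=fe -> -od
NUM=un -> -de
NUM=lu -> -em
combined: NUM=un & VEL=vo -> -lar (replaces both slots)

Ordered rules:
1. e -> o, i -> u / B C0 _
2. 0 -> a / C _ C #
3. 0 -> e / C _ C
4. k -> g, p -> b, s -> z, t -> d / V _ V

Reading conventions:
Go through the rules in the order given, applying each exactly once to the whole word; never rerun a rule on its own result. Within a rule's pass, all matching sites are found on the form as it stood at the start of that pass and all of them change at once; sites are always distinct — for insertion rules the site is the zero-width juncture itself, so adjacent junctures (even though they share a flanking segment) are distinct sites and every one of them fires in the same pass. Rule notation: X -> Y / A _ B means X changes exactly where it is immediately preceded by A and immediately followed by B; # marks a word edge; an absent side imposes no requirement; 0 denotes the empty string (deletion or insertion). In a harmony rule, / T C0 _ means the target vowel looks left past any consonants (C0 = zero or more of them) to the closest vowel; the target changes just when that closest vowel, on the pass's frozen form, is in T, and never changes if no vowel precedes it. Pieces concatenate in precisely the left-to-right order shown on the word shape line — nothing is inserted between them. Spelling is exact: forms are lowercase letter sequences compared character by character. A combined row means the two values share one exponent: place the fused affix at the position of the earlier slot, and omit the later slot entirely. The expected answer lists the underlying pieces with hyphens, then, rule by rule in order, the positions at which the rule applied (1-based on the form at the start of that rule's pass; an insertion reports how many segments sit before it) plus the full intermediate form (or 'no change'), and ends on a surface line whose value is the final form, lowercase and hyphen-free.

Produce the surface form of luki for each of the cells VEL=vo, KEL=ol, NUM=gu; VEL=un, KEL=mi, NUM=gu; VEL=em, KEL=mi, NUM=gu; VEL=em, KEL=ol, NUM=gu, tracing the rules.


cell VEL=vo, KEL=ol, NUM=gu:
underlying: pi-luki-fe-id
1. e -> o, i -> u / B C0 _: fires at position(s) 6: pilukufeid
2. 0 -> a / C _ C #: no change
3. 0 -> e / C _ C: no change
4. k -> g, p -> b, s -> z, t -> d / V _ V: fires at position(s) 5: pilugufeid
surface: pilugufeid

cell VEL=un, KEL=mi, NUM=gu:
underlying: g-luki-fe-mo
1. e -> o, i -> u / B C0 _: fires at position(s) 5: glukufemo
2. 0 -> a / C _ C #: no change
3. 0 -> e / C _ C: inserts after position(s) 1: gelukufemo
4. k -> g, p -> b, s -> z, t -> d / V _ V: fires at position(s) 5: gelugufemo
surface: gelugufemo

cell VEL=em, KEL=mi, NUM=gu:
underlying: g-luki-fe-fk
1. e -> o, i -> u / B C0 _: fires at position(s) 5: glukufefk
2. 0 -> a / C _ C #: inserts after position(s) 8: glukufefak
3. 0 -> e / C _ C: inserts after position(s) 1: gelukufefak
4. k -> g, p -> b, s -> z, t -> d / V _ V: fires at position(s) 5: gelugufefak
surface: gelugufefak

cell VEL=em, KEL=ol, NUM=gu:
underlying: pi-luki-fe-fk
1. e -> o, i -> u / B C0 _: fires at position(s) 6: pilukufefk
2. 0 -> a / C _ C #: inserts after position(s) 9: pilukufefak
3. 0 -> e / C _ C: no change
4. k -> g, p -> b, s -> z, t -> d / V _ V: fires at position(s) 5: pilugufefak
surface: pilugufefak


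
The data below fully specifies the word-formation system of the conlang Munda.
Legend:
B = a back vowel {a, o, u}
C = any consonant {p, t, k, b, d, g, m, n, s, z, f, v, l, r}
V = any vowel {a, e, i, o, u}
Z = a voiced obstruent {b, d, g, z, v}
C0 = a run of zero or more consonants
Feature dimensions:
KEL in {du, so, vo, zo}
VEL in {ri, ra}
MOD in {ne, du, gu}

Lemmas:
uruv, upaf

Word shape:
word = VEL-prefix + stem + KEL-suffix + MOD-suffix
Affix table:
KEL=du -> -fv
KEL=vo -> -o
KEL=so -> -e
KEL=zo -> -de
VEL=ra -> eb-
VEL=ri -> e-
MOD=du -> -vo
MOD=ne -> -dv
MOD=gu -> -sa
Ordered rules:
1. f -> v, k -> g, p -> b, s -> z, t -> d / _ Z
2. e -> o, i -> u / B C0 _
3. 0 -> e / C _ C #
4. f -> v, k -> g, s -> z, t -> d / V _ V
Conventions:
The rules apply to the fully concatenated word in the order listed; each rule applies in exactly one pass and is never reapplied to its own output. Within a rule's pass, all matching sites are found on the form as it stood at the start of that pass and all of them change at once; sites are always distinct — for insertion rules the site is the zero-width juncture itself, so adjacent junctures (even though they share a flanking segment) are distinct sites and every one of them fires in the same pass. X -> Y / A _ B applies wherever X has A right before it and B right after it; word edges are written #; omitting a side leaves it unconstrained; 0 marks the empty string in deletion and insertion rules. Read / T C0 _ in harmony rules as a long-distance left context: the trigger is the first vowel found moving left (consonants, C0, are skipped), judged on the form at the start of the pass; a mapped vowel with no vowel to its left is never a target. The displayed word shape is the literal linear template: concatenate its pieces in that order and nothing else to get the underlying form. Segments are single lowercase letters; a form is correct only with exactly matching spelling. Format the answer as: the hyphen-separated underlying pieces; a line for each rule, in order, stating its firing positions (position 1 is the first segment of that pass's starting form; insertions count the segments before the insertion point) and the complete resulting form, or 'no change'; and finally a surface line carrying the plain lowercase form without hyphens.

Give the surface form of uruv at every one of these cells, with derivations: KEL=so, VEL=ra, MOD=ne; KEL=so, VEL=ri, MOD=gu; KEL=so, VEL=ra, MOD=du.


cell KEL=so, VEL=ra, MOD=ne:
underlying: eb-uruv-e-dv
1. f -> v, k -> g, p -> b, s -> z, t -> d / _ Z: no change
2. e -> o, i -> u / B C0 _: fires at position(s) 7: eburuvodv
3. 0 -> e / C _ C #: inserts after position(s) 8: eburuvodev
4. f -> v, k -> g, s -> z, t -> d / V _ V: no change
surface: eburuvodev

cell KEL=so, VEL=ri, MOD=gu:
underlying: e-uruv-e-sa
1. f -> v, k -> g, p -> b, s -> z, t -> d / _ Z: no change
2. e -> o, i -> u / B C0 _: fires at position(s) 6: euruvosa
3. 0 -> e / C _ C #: no change
4. f -> v, k -> g, s -> z, t -> d / V _ V: fires at position(s) 7: euruvoza
surface: euruvoza

cell KEL=so, VEL=ra, MOD=du:
underlying: eb-uruv-e-vo
1. f -> v, k -> g, p -> b, s -> z, t -> d / _ Z: no change
2. e -> o, i -> u / B C0 _: fires at position(s) 7: eburuvovo
3. 0 -> e / C _ C #: no change
4. f -> v, k -> g, s -> z, t -> d / V _ V: no change
surface: eburuvovo


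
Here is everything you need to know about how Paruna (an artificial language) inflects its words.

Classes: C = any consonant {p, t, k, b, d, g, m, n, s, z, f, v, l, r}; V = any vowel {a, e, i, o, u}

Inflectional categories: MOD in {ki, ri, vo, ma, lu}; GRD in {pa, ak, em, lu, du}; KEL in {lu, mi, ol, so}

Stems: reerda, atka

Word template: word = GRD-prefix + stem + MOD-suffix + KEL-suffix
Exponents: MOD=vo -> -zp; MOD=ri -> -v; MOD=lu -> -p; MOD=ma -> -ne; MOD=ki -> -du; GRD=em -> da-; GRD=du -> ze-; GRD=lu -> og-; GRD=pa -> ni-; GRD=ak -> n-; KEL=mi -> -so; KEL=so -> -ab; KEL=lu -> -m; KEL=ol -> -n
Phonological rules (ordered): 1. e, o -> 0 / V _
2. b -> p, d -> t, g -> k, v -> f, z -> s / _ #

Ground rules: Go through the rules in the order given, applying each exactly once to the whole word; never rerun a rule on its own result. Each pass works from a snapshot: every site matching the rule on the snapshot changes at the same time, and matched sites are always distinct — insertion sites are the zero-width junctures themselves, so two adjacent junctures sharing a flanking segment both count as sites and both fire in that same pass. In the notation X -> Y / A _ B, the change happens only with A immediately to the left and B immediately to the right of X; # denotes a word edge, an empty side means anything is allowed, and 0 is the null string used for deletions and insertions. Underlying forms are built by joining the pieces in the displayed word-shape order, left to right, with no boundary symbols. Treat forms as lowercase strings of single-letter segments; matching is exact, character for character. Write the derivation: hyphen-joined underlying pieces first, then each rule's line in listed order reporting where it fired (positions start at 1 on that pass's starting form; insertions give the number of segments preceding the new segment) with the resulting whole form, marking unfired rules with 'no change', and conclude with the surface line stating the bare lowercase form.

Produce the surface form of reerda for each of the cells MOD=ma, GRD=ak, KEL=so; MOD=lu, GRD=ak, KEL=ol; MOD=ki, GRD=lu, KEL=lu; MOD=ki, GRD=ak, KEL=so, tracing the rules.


cell MOD=ma, GRD=ak, KEL=so:
underlying: n-reerda-ne-ab
1. e, o -> 0 / V _: fires at position(s) 4: nrerdaneab
2. b -> p, d -> t, g -> k, v -> f, z -> s / _ #: fires at position(s) 10: nrerdaneap
surface: nrerdaneap

cell MOD=lu, GRD=ak, KEL=ol:
underlying: n-reerda-p-n
1. e, o -> 0 / V _: fires at position(s) 4: nrerdapn
2. b -> p, d -> t, g -> k, v -> f, z -> s / _ #: no change
surface: nrerdapn

cell MOD=ki, GRD=lu, KEL=lu:
underlying: og-reerda-du-m
1. e, o -> 0 / V _: fires at position(s) 5: ogrerdadum
2. b -> p, d -> t, g -> k, v -> f, z -> s / _ #: no change
surface: ogrerdadum

cell MOD=ki, GRD=ak, KEL=so:
underlying: n-reerda-du-ab
1. e, o -> 0 / V _: fires at position(s) 4: nrerdaduab
2. b -> p, d -> t, g -> k, v -> f, z -> s / _ #: fires at position(s) 10: nrerdaduap
surface: nrerdaduap


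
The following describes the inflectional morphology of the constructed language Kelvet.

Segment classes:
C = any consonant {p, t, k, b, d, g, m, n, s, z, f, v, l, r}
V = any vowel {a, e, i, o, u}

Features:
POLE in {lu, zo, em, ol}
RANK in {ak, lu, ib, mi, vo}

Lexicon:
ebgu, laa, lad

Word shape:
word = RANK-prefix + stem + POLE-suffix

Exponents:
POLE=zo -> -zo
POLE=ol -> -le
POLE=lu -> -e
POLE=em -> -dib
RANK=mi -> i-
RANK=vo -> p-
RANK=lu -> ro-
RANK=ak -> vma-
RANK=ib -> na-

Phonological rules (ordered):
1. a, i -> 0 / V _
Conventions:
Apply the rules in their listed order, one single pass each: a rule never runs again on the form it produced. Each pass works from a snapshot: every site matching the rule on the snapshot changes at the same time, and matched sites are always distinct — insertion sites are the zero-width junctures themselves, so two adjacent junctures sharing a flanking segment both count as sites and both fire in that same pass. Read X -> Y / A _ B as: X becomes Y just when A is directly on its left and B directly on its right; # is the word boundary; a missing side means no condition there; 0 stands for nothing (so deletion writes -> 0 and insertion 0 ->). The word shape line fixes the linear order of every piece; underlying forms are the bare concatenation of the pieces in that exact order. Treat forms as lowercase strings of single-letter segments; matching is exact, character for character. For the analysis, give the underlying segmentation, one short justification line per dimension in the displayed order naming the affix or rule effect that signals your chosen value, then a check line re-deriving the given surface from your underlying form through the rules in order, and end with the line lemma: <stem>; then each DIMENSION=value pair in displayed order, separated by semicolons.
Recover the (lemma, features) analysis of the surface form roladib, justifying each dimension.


underlying: ro-laa-dib
POLE=em - signalled by the affix -dib
RANK=lu - signalled by the affix ro-
check: rolaadib -> roladib
lemma: laa; POLE=em; RANK=lu


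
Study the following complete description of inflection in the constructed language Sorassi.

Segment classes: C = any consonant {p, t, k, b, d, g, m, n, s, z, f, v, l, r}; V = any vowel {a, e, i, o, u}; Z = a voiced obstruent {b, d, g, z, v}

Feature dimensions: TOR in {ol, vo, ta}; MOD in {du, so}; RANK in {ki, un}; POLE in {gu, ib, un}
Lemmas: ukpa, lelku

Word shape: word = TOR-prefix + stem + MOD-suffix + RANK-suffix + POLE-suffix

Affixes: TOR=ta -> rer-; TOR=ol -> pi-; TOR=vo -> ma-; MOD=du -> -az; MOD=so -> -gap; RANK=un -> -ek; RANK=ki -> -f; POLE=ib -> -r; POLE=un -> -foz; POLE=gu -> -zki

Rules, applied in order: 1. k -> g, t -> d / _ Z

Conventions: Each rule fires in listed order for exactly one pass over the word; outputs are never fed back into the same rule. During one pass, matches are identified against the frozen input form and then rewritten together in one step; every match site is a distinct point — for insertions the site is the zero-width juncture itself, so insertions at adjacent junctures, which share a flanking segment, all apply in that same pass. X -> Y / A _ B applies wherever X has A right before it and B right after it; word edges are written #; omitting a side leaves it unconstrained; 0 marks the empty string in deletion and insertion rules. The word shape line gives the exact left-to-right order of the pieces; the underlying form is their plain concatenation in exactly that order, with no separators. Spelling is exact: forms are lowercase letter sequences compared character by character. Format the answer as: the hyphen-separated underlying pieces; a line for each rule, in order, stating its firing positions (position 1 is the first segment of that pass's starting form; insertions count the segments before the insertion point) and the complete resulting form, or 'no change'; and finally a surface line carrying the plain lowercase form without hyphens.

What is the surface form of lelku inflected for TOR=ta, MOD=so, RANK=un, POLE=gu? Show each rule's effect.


underlying: rer-lelku-gap-ek-zki
1. k -> g, t -> d / _ Z: fires at position(s) 13: rerlelkugapegzki
surface: rerlelkugapegzki


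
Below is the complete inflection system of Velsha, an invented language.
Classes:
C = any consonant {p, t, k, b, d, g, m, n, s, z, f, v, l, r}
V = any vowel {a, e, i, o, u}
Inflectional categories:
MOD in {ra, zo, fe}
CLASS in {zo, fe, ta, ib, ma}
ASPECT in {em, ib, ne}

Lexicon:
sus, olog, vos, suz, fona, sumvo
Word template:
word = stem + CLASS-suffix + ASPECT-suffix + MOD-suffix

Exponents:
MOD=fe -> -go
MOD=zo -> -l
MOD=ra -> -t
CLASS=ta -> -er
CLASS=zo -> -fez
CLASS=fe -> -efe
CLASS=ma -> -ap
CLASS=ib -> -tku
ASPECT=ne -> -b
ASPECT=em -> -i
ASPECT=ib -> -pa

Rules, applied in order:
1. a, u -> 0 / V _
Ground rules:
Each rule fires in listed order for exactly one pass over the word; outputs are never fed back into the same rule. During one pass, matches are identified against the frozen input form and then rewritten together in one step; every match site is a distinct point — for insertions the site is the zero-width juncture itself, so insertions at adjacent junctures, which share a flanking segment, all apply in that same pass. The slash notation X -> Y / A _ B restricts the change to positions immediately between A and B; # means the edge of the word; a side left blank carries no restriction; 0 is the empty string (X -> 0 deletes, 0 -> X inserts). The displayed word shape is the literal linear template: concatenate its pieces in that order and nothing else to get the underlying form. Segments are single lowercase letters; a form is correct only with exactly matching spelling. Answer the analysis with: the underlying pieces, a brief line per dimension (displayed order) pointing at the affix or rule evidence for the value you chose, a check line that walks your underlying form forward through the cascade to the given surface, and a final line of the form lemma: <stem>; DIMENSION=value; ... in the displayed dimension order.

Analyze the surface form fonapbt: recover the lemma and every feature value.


underlying: fona-ap-b-t
MOD=ra - signalled by the affix -t
CLASS=ma - signalled by the affix -ap
ASPECT=ne - signalled by the affix -b
check: fonaapbt -> fonapbt
lemma: fona; MOD=ra; CLASS=ma; ASPECT=ne


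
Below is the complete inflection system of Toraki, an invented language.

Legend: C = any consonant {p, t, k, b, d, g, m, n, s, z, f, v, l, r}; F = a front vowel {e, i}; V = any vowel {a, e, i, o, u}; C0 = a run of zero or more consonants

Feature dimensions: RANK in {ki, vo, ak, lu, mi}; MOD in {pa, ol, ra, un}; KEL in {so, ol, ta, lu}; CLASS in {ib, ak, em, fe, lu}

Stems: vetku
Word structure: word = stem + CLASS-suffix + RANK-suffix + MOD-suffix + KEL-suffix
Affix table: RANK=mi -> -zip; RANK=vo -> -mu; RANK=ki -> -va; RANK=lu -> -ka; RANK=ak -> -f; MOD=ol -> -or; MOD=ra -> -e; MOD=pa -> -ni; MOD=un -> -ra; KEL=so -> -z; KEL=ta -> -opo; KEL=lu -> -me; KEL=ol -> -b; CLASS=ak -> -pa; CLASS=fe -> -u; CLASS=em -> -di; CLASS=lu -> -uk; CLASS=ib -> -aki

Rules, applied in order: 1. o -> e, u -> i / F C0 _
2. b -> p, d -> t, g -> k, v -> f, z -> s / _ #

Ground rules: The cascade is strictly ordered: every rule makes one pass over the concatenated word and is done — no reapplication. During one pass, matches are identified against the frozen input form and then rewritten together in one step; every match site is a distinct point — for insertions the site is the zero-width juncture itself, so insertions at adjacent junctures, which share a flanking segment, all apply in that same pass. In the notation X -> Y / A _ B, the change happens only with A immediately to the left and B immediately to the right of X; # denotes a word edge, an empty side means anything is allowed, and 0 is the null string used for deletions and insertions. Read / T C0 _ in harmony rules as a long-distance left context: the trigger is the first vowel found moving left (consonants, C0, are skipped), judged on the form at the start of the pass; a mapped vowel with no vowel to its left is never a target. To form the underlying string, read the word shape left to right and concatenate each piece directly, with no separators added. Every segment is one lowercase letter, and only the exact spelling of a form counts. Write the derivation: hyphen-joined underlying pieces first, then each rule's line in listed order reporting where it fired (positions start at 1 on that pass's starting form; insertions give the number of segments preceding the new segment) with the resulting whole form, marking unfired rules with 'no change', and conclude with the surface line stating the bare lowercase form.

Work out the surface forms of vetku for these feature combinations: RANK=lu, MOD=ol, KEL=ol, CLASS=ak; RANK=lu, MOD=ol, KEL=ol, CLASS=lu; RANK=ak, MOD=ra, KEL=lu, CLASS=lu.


cell RANK=lu, MOD=ol, KEL=ol, CLASS=ak:
underlying: vetku-pa-ka-or-b
1. o -> e, u -> i / F C0 _: fires at position(s) 5: vetkipakaorb
2. b -> p, d -> t, g -> k, v -> f, z -> s / _ #: fires at position(s) 12: vetkipakaorp
surface: vetkipakaorp

cell RANK=lu, MOD=ol, KEL=ol, CLASS=lu:
underlying: vetku-uk-ka-or-b
1. o -> e, u -> i / F C0 _: fires at position(s) 5: vetkiukkaorb
2. b -> p, d -> t, g -> k, v -> f, z -> s / _ #: fires at position(s) 12: vetkiukkaorp
surface: vetkiukkaorp

cell RANK=ak, MOD=ra, KEL=lu, CLASS=lu:
underlying: vetku-uk-f-e-me
1. o -> e, u -> i / F C0 _: fires at position(s) 5: vetkiukfeme
2. b -> p, d -> t, g -> k, v -> f, z -> s / _ #: no change
surface: vetkiukfeme


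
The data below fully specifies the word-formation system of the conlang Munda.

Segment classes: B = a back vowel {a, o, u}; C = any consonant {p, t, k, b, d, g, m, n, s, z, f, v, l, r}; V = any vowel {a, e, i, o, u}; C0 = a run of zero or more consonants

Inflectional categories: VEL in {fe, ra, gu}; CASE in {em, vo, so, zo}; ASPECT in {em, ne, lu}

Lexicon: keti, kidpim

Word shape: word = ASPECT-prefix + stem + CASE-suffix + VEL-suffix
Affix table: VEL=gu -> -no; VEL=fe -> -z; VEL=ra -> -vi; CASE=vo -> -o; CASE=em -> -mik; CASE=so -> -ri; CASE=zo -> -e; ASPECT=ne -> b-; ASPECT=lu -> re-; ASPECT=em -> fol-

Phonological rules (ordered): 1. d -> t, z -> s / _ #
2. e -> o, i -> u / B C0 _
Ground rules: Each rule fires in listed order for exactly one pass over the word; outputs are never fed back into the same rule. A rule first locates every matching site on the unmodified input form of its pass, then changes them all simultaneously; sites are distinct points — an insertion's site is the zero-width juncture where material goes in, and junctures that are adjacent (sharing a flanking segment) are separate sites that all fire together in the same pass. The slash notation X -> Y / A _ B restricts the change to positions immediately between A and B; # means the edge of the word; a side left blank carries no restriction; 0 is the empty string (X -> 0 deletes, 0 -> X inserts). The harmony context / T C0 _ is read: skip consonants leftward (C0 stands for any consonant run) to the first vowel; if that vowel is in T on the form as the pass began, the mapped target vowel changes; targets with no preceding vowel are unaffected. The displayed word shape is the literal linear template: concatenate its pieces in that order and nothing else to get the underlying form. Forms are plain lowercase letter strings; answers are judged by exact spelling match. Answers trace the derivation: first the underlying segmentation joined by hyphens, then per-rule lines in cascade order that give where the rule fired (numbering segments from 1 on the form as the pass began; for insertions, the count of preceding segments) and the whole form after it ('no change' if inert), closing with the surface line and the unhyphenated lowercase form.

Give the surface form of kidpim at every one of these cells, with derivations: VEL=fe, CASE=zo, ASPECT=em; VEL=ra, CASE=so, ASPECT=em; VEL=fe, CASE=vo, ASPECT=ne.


cell VEL=fe, CASE=zo, ASPECT=em:
underlying: fol-kidpim-e-z
1. d -> t, z -> s / _ #: fires at position(s) 11: folkidpimes
2. e -> o, i -> u / B C0 _: fires at position(s) 5: folkudpimes
surface: folkudpimes

cell VEL=ra, CASE=so, ASPECT=em:
underlying: fol-kidpim-ri-vi
1. d -> t, z -> s / _ #: no change
2. e -> o, i -> u / B C0 _: fires at position(s) 5: folkudpimrivi
surface: folkudpimrivi

cell VEL=fe, CASE=vo, ASPECT=ne:
underlying: b-kidpim-o-z
1. d -> t, z -> s / _ #: fires at position(s) 9: bkidpimos
2. e -> o, i -> u / B C0 _: no change
surface: bkidpimos


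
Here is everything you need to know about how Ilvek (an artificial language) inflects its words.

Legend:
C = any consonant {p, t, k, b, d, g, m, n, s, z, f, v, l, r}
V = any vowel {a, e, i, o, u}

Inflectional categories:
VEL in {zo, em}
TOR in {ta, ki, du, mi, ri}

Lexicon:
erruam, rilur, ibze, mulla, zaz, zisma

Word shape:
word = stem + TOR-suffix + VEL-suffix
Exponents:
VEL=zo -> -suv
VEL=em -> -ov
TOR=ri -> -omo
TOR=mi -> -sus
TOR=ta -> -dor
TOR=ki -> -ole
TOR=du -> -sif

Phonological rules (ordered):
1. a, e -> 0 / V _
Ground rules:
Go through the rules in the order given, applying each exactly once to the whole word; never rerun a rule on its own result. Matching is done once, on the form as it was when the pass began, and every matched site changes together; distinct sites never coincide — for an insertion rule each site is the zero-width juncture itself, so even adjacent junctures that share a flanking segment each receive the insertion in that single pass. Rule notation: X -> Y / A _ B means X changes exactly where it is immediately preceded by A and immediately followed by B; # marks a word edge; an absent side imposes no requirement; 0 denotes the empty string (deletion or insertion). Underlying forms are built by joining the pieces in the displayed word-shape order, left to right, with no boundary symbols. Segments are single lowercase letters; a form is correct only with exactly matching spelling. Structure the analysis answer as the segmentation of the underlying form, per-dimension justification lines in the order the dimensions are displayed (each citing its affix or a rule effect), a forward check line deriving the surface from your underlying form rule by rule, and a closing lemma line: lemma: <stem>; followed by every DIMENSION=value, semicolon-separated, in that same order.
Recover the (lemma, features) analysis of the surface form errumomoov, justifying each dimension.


underlying: erruam-omo-ov
VEL=em - signalled by the affix -ov
TOR=ri - signalled by the affix -omo
check: erruamomoov -> errumomoov
lemma: erruam; VEL=em; TOR=ri


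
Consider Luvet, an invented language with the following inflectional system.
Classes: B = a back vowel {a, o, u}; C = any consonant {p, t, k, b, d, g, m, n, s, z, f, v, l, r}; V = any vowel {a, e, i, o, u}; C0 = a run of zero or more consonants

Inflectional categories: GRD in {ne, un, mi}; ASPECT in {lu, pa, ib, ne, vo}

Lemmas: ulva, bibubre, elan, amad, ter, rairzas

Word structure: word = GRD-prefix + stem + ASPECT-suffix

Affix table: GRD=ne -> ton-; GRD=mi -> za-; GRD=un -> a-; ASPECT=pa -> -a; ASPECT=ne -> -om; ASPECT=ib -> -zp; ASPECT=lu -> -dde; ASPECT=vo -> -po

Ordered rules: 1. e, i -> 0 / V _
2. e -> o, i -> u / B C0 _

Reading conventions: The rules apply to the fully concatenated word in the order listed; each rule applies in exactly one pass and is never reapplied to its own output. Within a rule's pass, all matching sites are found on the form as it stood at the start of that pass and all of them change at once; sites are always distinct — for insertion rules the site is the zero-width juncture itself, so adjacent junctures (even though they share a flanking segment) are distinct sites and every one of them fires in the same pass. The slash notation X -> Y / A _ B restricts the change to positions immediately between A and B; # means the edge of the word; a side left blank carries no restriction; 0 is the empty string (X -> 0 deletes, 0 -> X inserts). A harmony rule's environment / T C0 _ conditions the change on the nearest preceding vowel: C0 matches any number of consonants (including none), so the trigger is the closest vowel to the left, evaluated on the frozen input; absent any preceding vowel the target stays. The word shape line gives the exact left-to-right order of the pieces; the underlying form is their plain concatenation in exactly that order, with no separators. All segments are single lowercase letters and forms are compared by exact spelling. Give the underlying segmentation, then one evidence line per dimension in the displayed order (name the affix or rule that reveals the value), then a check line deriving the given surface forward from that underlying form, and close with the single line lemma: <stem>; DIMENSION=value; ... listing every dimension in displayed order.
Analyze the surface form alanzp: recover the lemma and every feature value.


underlying: a-elan-zp
GRD=un - signalled by the affix a-
ASPECT=ib - signalled by the affix -zp
check: aelanzp -> alanzp -> alanzp
lemma: elan; GRD=un; ASPECT=ib
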